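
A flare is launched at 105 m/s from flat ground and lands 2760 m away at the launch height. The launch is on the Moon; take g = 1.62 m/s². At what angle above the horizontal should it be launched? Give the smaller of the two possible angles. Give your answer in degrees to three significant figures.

12.0°

Level-ground range R = v₀² sin(2θ)/g ⇒ sin(2θ) = gR/v₀² = 1.62 × 2760 / 105² = 0.4056.
2θ = 23.93° or 180° − 23.93° = 156.1°, so θ = 11.96° or 78.04°.
The smaller angle is 11.96°.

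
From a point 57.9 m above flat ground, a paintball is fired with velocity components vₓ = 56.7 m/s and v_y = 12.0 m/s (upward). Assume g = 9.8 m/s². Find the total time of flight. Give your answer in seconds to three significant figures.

4.87 s

The projectile lands when y = 57.9 + (12.00) t − ½·9.80·t² = 0. Positive root: t = (12.00 + √(12.00² + 2·9.80·57.9)) / 9.80 = (12.00 + 35.76) / 9.80 = 4.874 s.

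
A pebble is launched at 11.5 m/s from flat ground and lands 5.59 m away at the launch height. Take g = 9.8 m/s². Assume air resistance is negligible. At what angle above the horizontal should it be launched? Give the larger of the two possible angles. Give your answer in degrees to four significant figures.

From R = (v₀²/g) sin 2θ: sin 2θ = 9.80 × 5.59 / 132.25 = 0.4142.
2θ = 24.47° or 180° − 24.47° = 155.5°, so θ = 12.24° or 77.76°.
The larger angle is 77.76°.

77.76°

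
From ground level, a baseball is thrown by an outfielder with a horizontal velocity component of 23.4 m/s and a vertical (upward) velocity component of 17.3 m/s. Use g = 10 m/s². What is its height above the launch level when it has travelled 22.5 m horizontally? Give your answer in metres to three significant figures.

At x = 22.5 m, t = x/vₓ = 22.5/23.40 = 0.9615 s.
Height: y = v_y0 t − ½ g t² = 17.30 × 0.9615 − 5.000 × 0.9615² = 16.63 − 4.623 = 12.01 m.

12.0 m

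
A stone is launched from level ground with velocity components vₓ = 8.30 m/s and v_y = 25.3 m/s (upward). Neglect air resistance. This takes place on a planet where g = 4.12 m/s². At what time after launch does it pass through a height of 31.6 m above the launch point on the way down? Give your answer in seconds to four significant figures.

Set y = v_y0 t − ½ g t² = 31.6: 2.060 t² − 25.30 t + 31.6 = 0.
t = [25.30 ± √(25.30² − 2·4.12·31.6)] / 4.12 = (25.30 ± 19.49) / 4.12, so t = 1.411 s or t = 10.87 s.
The descending-branch root is 10.87 s.

10.87 s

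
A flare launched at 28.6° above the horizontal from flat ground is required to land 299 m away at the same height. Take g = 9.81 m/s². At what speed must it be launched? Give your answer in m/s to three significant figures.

On level ground R = v₀² sin 2θ / g ⇒ v₀ = √(gR / sin 2θ).
v₀ = √(9.81 × 299 / sin 57.20°) = √(2933 / 0.8406) = √3489.5 = 59.07 m/s.

59.1 m/s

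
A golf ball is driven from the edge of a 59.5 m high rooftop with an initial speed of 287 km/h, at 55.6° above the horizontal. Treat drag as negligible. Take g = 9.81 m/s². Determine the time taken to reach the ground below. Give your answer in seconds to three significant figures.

Convert: 287 km/h = 287/3.6 = 79.72 m/s.
Components: vₓ = 79.72 cos 55.6° = 45.04 m/s, v_y0 = 79.72 sin 55.6° = 65.78 m/s.
The projectile lands when y = 59.5 + (65.78) t − ½·9.81·t² = 0. Positive root: t = (65.78 + √(65.78² + 2·9.81·59.5)) / 9.81 = (65.78 + 74.12) / 9.81 = 14.26 s.

14.3 s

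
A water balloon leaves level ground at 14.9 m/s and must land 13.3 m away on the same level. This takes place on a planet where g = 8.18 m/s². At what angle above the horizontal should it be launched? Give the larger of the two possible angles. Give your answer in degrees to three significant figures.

75.3°

From R = (v₀²/g) sin 2θ: sin 2θ = 8.18 × 13.3 / 222.01 = 0.4900.
2θ = 29.34° or 180° − 29.34° = 150.7°, so θ = 14.67° or 75.33°.
The larger angle is 75.33°.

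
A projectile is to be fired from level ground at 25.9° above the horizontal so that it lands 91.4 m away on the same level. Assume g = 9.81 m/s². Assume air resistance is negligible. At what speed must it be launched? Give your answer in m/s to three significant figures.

From R = (v₀² / g) sin 2θ: v₀ = √(gR / sin 2θ).
v₀ = √(9.81 × 91.4 / sin 51.80°) = √(896.6 / 0.7859) = √1141.0 = 33.78 m/s.

33.8 m/s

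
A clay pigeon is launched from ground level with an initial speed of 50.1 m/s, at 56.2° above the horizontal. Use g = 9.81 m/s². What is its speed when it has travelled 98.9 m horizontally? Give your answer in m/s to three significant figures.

Resolve: vₓ = 50.10 cos 56.2° = 27.87 m/s and v_y0 = 50.10 sin 56.2° = 41.63 m/s.
At x = 98.9 m, t = x/vₓ = 98.9/27.87 = 3.549 s.
Vertical velocity there: v_y = v_y0 − g t = 41.63 − 9.81 × 3.549 = 6.821 m/s.
Speed: √(vₓ² + v_y²) = √(27.87² + 6.821²) = 28.69 m/s.

28.7 m/s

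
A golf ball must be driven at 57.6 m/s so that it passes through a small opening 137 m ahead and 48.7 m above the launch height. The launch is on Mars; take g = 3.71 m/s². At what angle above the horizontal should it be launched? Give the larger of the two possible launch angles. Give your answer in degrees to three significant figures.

Trajectory: y = x tanθ − g x² (1 + tan²θ)/(2v₀²). With x = 137, y = 48.7, v₀ = 57.6, g = 3.71:
10.49 tan²θ − 137 tanθ + (59.19) = 0.
tanθ = [137 ± √(137² − 4 × 10.49 × (59.19))] / (2 × 10.49) = (137 ± 127.6) / 20.99, giving tanθ = 0.4474 or 12.61.
θ = 24.10° or 85.46°; the larger is 85.46°.

85.5°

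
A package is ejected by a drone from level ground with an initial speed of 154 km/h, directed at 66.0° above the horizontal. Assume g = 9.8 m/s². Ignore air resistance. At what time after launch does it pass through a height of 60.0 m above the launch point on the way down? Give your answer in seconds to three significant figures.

Convert: 154 km/h = 154/3.6 = 42.78 m/s.
Components: vₓ = 42.78 cos 66.0° = 17.40 m/s, v_y0 = 42.78 sin 66.0° = 39.08 m/s.
Set y = v_y0 t − ½ g t² = 60.0: 4.900 t² − 39.08 t + 60.0 = 0.
t = [39.08 ± √(39.08² − 2·9.80·60.0)] / 9.80 = (39.08 ± 18.74) / 9.80, so t = 2.075 s or t = 5.900 s.
The descending-branch root is 5.900 s.

5.90 s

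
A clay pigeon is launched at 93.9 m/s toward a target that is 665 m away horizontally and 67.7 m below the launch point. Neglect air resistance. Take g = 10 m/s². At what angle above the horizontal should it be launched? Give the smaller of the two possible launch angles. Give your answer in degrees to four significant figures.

Trajectory: y = x tanθ − g x² (1 + tan²θ)/(2v₀²). With x = 665, y = −67.7, v₀ = 93.9, g = 10.0:
250.8 tan²θ − 665 tanθ + (183.1) = 0.
tanθ = [665 ± √(665² − 4 × 250.8 × (183.1))] / (2 × 250.8) = (665 ± 508.5) / 501.5, giving tanθ = 0.3120 or 2.340.
θ = 17.33° or 66.86°; the smaller is 17.33°.

17.33°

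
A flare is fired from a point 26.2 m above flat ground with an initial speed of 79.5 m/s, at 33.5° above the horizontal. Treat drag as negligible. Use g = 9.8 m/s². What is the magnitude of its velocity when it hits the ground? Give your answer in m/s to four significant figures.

Components: vₓ = 79.50 cos 33.5° = 66.29 m/s, v_y0 = 79.50 sin 33.5° = 43.88 m/s.
Vertical motion (up positive, ground at y = 0): 4.900 t² − (43.88) t − 26.2 = 0, so t = (43.88 + √(43.88² + 2·9.80·26.2)) / 9.80 = (43.88 + 49.39) / 9.80 = 9.517 s.
Vertical velocity at impact: v_y = v_y0 − g t = 43.88 − 9.80 × 9.517 = −49.39 m/s.
Speed: |v| = √(vₓ² + v_y²) = √(66.29² + 49.39²) = 82.67 m/s.

82.67 m/s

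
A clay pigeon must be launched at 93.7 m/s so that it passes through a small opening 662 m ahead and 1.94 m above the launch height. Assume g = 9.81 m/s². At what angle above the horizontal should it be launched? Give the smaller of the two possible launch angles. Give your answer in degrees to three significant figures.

24.1°

Trajectory: y = x tanθ − g x² (1 + tan²θ)/(2v₀²). With x = 662, y = 1.94, v₀ = 93.7, g = 9.81:
244.8 tan²θ − 662 tanθ + (246.8) = 0.
tanθ = [662 ± √(662² − 4 × 244.8 × (246.8))] / (2 × 244.8) = (662 ± 443.4) / 489.7, giving tanθ = 0.4465 or 2.257.
θ = 24.06° or 66.11°; the smaller is 24.06°.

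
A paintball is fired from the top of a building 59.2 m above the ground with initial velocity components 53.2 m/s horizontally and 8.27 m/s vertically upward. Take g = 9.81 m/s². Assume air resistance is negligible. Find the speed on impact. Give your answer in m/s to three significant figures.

The projectile lands when y = 59.2 + (8.270) t − ½·9.81·t² = 0. Positive root: t = (8.270 + √(8.270² + 2·9.81·59.2)) / 9.81 = (8.270 + 35.07) / 9.81 = 4.418 s.
Vertical velocity at impact: v_y = v_y0 − g t = 8.270 − 9.81 × 4.418 = −35.07 m/s.
Speed: |v| = √(vₓ² + v_y²) = √(53.20² + 35.07²) = 63.72 m/s.

63.7 m/s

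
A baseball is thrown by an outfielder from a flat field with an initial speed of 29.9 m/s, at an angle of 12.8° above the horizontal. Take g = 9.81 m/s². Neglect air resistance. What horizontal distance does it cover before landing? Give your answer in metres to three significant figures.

Horizontal component vₓ = 29.90 cos 12.8° = 29.16 m/s; vertical v_y0 = 29.90 sin 12.8° = 6.624 m/s.
Time aloft: T = 2 v_y0 / g = 2 × 6.624 / 9.81 = 1.351 s.
Horizontal distance R = vₓ T = 29.16 × 1.351 = 39.38 m.

39.4 m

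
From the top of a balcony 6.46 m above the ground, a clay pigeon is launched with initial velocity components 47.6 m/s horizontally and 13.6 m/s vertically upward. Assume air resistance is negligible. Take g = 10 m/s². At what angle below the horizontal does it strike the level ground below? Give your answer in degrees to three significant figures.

20.4°

The projectile lands when y = 6.46 + (13.60) t − ½·10.0·t² = 0. Positive root: t = (13.60 + √(13.60² + 2·10.0·6.46)) / 10.0 = (13.60 + 17.72) / 10.0 = 3.132 s.
At impact: v_y = v_y0 − g t = −17.72 m/s; vₓ = 47.60 m/s.
Angle below horizontal: arctan(|v_y|/vₓ) = arctan(17.72/47.60) = 20.42°.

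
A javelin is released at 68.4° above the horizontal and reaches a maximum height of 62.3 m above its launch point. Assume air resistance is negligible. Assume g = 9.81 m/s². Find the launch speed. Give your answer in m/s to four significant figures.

37.60 m/s

At the peak v_y = 0, so v_y0 = √(2gH) = √(2 × 9.81 × 62.3) = 34.96 m/s.
v_y0 = v₀ sin θ ⇒ v₀ = 34.96 / sin 68.4° = 37.60 m/s.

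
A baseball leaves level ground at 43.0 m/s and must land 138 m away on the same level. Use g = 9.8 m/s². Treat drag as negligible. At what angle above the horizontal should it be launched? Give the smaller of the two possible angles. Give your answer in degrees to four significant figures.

From R = (v₀²/g) sin 2θ: sin 2θ = 9.80 × 138 / 1849.0 = 0.7314.
2θ = 47.01° or 180° − 47.01° = 133.0°, so θ = 23.50° or 66.50°.
The smaller angle is 23.50°.

23.50°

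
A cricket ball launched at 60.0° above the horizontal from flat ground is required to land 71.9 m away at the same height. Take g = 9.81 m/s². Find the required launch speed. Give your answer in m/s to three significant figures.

28.5 m/s

From R = (v₀² / g) sin 2θ: v₀ = √(gR / sin 2θ).
v₀ = √(9.81 × 71.9 / sin 120.0°) = √(705.3 / 0.8660) = √814.46 = 28.54 m/s.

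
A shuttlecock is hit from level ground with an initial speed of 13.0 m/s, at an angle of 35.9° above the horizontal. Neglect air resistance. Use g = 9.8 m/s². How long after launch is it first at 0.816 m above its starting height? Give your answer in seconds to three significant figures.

0.116 s

Components: vₓ = 13.00 cos 35.9° = 10.53 m/s, v_y0 = 13.00 sin 35.9° = 7.623 m/s.
Height y(t) = 7.623 t − 4.900 t² = 0.816 gives 4.900 t² − 7.623 t + 0.816 = 0.
t = [7.623 ± √(7.623² − 2·9.80·0.816)] / 9.80 = (7.623 ± 6.490) / 9.80, so t = 0.1156 s or t = 1.440 s.
The first (ascending) time is 0.1156 s.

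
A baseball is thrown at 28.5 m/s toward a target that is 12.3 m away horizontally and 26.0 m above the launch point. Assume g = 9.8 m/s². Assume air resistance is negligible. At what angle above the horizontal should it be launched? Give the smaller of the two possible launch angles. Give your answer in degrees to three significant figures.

Trajectory: y = x tanθ − g x² (1 + tan²θ)/(2v₀²). With x = 12.3, y = 26.0, v₀ = 28.5, g = 9.80:
0.9127 tan²θ − 12.3 tanθ + (26.91) = 0.
tanθ = [12.3 ± √(12.3² − 4 × 0.9127 × (26.91))] / (2 × 0.9127) = (12.3 ± 7.283) / 1.825, giving tanθ = 2.749 or 10.73.
θ = 70.01° or 84.67°; the smaller is 70.01°.

70.0°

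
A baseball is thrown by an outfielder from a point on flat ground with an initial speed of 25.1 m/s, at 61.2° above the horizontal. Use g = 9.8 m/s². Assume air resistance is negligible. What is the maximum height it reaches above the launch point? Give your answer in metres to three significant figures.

24.7 m

vₓ = 25.10 cos 61.2° = 12.09 m/s; v_y0 = 25.10 sin 61.2° = 22.00 m/s.
Peak height H = v_y0² / (2g) = 483.79 / 19.60 = 24.68 m.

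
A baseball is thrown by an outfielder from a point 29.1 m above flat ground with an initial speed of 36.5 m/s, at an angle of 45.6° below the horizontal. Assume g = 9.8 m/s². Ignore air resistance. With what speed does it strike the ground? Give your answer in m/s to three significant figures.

43.6 m/s

Horizontal component vₓ = 36.50 cos 45.6° = 25.54 m/s; vertical v_y0 = −26.08 m/s (downward).
The projectile lands when y = 29.1 + (−26.08) t − ½·9.80·t² = 0. Positive root: t = (−26.08 + √(26.08² + 2·9.80·29.1)) / 9.80 = (−26.08 + 35.36) / 9.80 = 0.9473 s.
Vertical velocity at impact: v_y = v_y0 − g t = −26.08 − 9.80 × 0.9473 = −35.36 m/s.
Speed: |v| = √(vₓ² + v_y²) = √(25.54² + 35.36²) = 43.62 m/s.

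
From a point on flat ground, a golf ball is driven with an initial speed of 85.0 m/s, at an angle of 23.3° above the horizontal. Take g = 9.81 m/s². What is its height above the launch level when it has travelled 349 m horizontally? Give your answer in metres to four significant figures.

52.28 m

Components: vₓ = 85.00 cos 23.3° = 78.07 m/s, v_y0 = 85.00 sin 23.3° = 33.62 m/s.
x = vₓ t ⇒ t = 349/78.07 = 4.470 s.
Height: y = v_y0 t − ½ g t² = 33.62 × 4.470 − 4.905 × 4.470² = 150.3 − 98.03 = 52.28 m.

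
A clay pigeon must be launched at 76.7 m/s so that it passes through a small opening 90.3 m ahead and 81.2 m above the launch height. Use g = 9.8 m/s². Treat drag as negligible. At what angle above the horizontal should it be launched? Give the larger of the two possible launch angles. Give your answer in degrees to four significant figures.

Trajectory: y = x tanθ − g x² (1 + tan²θ)/(2v₀²). With x = 90.3, y = 81.2, v₀ = 76.7, g = 9.80:
6.792 tan²θ − 90.3 tanθ + (87.99) = 0.
tanθ = [90.3 ± √(90.3² − 4 × 6.792 × (87.99))] / (2 × 6.792) = (90.3 ± 75.92) / 13.58, giving tanθ = 1.059 or 12.24.
θ = 46.63° or 85.33°; the larger is 85.33°.

85.33°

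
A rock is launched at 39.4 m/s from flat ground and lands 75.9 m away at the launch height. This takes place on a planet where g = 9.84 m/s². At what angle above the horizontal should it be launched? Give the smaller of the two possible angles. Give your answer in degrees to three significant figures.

14.4°

Level-ground range R = v₀² sin(2θ)/g ⇒ sin(2θ) = gR/v₀² = 9.84 × 75.9 / 39.4² = 0.4811.
2θ = 28.76° or 180° − 28.76° = 151.2°, so θ = 14.38° or 75.62°.
The smaller angle is 14.38°.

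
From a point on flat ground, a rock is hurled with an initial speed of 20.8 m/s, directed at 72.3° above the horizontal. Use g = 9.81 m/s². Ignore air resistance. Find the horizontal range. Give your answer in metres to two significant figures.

Horizontal component vₓ = 20.80 cos 72.3° = 6.324 m/s; vertical v_y0 = 20.80 sin 72.3° = 19.82 m/s.
Flight time T = 2 v_y0 / g = 4.040 s.
Horizontal distance R = vₓ T = 6.324 × 4.040 = 25.55 m.

26 m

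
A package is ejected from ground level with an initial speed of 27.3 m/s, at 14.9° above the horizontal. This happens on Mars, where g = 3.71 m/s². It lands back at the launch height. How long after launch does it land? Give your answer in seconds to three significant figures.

Resolve: vₓ = 27.30 cos 14.9° = 26.38 m/s and v_y0 = 27.30 sin 14.9° = 7.020 m/s.
It returns to y = 0 when t = 2 v_y0 / g = 2(7.020)/3.71 = 3.784 s.

3.78 s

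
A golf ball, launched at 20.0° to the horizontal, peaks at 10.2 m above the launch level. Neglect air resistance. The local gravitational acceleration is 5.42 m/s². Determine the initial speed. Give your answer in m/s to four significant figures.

30.74 m/s

At the peak v_y = 0, so v_y0 = √(2gH) = √(2 × 5.42 × 10.2) = 10.52 m/s.
v_y0 = v₀ sin θ ⇒ v₀ = 10.52 / sin 20.0° = 30.74 m/s.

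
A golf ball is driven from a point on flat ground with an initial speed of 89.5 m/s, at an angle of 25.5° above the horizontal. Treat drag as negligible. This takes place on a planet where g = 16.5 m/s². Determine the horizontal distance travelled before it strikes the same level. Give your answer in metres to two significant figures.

380 m

vₓ = 89.50 cos 25.5° = 80.78 m/s; v_y0 = 89.50 sin 25.5° = 38.53 m/s.
Flight time T = 2 v_y0 / g = 4.670 s.
Range: R = vₓ T = 80.78 × 4.670 = 377.3 m.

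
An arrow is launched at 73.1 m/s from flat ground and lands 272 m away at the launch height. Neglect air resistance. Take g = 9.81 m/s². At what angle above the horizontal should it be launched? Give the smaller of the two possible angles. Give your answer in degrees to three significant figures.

15.0°

R = v₀² sin 2θ / g gives sin 2θ = gR/v₀² = 9.81·272/73.1² = 0.4993.
2θ = 29.96° or 180° − 29.96° = 150.0°, so θ = 14.98° or 75.02°.
The smaller angle is 14.98°.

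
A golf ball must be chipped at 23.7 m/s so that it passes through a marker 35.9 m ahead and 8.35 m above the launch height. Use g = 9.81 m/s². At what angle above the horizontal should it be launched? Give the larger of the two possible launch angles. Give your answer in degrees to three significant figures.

Trajectory: y = x tanθ − g x² (1 + tan²θ)/(2v₀²). With x = 35.9, y = 8.35, v₀ = 23.7, g = 9.81:
11.25 tan²θ − 35.9 tanθ + (19.60) = 0.
tanθ = [35.9 ± √(35.9² − 4 × 11.25 × (19.60))] / (2 × 11.25) = (35.9 ± 20.16) / 22.51, giving tanθ = 0.6995 or 2.490.
θ = 34.97° or 68.12°; the larger is 68.12°.

68.1°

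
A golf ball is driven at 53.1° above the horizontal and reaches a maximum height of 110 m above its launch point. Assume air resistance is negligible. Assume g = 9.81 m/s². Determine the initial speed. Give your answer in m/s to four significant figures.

58.09 m/s

At the peak v_y = 0, so v_y0 = √(2gH) = √(2 × 9.81 × 110) = 46.46 m/s.
v_y0 = v₀ sin θ ⇒ v₀ = 46.46 / sin 53.1° = 58.09 m/s.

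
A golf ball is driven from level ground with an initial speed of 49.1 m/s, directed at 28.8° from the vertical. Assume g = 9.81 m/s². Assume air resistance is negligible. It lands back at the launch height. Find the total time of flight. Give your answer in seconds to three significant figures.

8.77 s

Horizontal component vₓ = 49.10 sin 28.8° = 23.65 m/s; vertical v_y0 = 49.10 cos 28.8° = 43.03 m/s.
Landing at launch height ⇒ T = 2 v_y0 / g = 2 × 43.03 / 9.81 = 8.772 s.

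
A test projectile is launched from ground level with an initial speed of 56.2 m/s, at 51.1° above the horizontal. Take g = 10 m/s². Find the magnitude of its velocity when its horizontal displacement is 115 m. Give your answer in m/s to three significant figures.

Horizontal component vₓ = 56.20 cos 51.1° = 35.29 m/s; vertical v_y0 = 56.20 sin 51.1° = 43.74 m/s.
Time to reach x = 115 m: t = x/vₓ = 115/35.29 = 3.259 s.
Vertical velocity there: v_y = v_y0 − g t = 43.74 − 10.0 × 3.259 = 11.15 m/s.
Speed: √(vₓ² + v_y²) = √(35.29² + 11.15²) = 37.01 m/s.

37.0 m/s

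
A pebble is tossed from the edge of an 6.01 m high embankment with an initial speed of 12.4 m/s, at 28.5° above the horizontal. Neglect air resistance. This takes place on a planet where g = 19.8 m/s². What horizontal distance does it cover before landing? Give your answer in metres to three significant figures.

12.4 m

Horizontal component vₓ = 12.40 cos 28.5° = 10.90 m/s; vertical v_y0 = 12.40 sin 28.5° = 5.917 m/s.
Vertical motion (up positive, ground at y = 0): 9.900 t² − (5.917) t − 6.01 = 0, so t = (5.917 + √(5.917² + 2·19.8·6.01)) / 19.8 = (5.917 + 16.52) / 19.8 = 1.133 s.
Horizontal distance: R = vₓ t = 10.90 × 1.133 = 12.35 m.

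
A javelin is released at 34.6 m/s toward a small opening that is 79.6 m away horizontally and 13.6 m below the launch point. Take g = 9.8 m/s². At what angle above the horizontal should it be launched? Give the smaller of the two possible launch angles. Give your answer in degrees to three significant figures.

Trajectory: y = x tanθ − g x² (1 + tan²θ)/(2v₀²). With x = 79.6, y = −13.6, v₀ = 34.6, g = 9.80:
25.93 tan²θ − 79.6 tanθ + (12.33) = 0.
tanθ = [79.6 ± √(79.6² − 4 × 25.93 × (12.33))] / (2 × 25.93) = (79.6 ± 71.11) / 51.87, giving tanθ = 0.1637 or 2.906.
θ = 9.296° or 71.01°; the smaller is 9.296°.

9.30°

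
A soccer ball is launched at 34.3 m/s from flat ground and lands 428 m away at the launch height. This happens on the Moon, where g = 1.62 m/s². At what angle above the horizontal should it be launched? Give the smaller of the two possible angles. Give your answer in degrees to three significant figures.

18.1°

R = v₀² sin 2θ / g gives sin 2θ = gR/v₀² = 1.62·428/34.3² = 0.5893.
2θ = 36.11° or 180° − 36.11° = 143.9°, so θ = 18.06° or 71.94°.
The smaller angle is 18.06°.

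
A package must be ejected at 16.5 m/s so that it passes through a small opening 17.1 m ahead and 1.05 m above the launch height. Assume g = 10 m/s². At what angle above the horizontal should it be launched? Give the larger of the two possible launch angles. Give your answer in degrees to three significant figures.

Trajectory: y = x tanθ − g x² (1 + tan²θ)/(2v₀²). With x = 17.1, y = 1.05, v₀ = 16.5, g = 10.0:
5.370 tan²θ − 17.1 tanθ + (6.420) = 0.
tanθ = [17.1 ± √(17.1² − 4 × 5.370 × (6.420))] / (2 × 5.370) = (17.1 ± 12.43) / 10.74, giving tanθ = 0.4348 or 2.749.
θ = 23.50° or 70.01°; the larger is 70.01°.

70.0°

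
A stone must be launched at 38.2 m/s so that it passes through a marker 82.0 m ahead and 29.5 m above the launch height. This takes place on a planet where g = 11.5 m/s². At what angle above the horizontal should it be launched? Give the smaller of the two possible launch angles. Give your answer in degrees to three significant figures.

Trajectory: y = x tanθ − g x² (1 + tan²θ)/(2v₀²). With x = 82.0, y = 29.5, v₀ = 38.2, g = 11.5:
26.50 tan²θ − 82.0 tanθ + (56.00) = 0.
tanθ = [82.0 ± √(82.0² − 4 × 26.50 × (56.00))] / (2 × 26.50) = (82.0 ± 28.10) / 52.99, giving tanθ = 1.017 or 2.078.
θ = 45.49° or 64.30°; the smaller is 45.49°.

45.5°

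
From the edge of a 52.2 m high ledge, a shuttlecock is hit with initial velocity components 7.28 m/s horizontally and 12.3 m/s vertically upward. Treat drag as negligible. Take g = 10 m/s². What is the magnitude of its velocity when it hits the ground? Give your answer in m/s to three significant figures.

35.3 m/s

The projectile lands when y = 52.2 + (12.30) t − ½·10.0·t² = 0. Positive root: t = (12.30 + √(12.30² + 2·10.0·52.2)) / 10.0 = (12.30 + 34.57) / 10.0 = 4.687 s.
Vertical velocity at impact: v_y = v_y0 − g t = 12.30 − 10.0 × 4.687 = −34.57 m/s.
Speed: |v| = √(vₓ² + v_y²) = √(7.280² + 34.57²) = 35.33 m/s.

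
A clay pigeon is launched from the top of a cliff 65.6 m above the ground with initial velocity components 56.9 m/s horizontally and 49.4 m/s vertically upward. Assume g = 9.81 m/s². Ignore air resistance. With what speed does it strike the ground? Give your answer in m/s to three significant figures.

83.5 m/s

The projectile lands when y = 65.6 + (49.40) t − ½·9.81·t² = 0. Positive root: t = (49.40 + √(49.40² + 2·9.81·65.6)) / 9.81 = (49.40 + 61.05) / 9.81 = 11.26 s.
Vertical velocity at impact: v_y = v_y0 − g t = 49.40 − 9.81 × 11.26 = −61.05 m/s.
Speed: |v| = √(vₓ² + v_y²) = √(56.90² + 61.05²) = 83.46 m/s.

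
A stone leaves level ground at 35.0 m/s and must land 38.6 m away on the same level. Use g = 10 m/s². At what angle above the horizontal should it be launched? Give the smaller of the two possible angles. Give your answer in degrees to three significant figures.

From R = (v₀²/g) sin 2θ: sin 2θ = 10.0 × 38.6 / 1225.0 = 0.3151.
2θ = 18.37° or 180° − 18.37° = 161.6°, so θ = 9.183° or 80.82°.
The smaller angle is 9.183°.

9.18°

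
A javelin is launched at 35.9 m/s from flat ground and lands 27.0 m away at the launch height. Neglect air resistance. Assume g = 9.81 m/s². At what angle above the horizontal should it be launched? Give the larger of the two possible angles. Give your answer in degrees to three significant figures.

From R = (v₀²/g) sin 2θ: sin 2θ = 9.81 × 27.0 / 1288.8 = 0.2055.
2θ = 11.86° or 180° − 11.86° = 168.1°, so θ = 5.930° or 84.07°.
The larger angle is 84.07°.

84.1°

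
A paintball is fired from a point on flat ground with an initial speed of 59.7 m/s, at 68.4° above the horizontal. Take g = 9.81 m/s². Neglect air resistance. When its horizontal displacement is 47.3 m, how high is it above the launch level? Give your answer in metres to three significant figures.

96.7 m

vₓ = 59.70 cos 68.4° = 21.98 m/s; v_y0 = 59.70 sin 68.4° = 55.51 m/s.
Time to reach x = 47.3 m: t = x/vₓ = 47.3/21.98 = 2.152 s.
Height: y = v_y0 t − ½ g t² = 55.51 × 2.152 − 4.905 × 2.152² = 119.5 − 22.72 = 96.75 m.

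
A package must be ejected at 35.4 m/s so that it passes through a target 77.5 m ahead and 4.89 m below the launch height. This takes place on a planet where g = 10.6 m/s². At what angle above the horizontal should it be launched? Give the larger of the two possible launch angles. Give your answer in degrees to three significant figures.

70.1°

Trajectory: y = x tanθ − g x² (1 + tan²θ)/(2v₀²). With x = 77.5, y = −4.89, v₀ = 35.4, g = 10.6:
25.40 tan²θ − 77.5 tanθ + (20.51) = 0.
tanθ = [77.5 ± √(77.5² − 4 × 25.40 × (20.51))] / (2 × 25.40) = (77.5 ± 62.63) / 50.80, giving tanθ = 0.2928 or 2.758.
θ = 16.32° or 70.07°; the larger is 70.07°.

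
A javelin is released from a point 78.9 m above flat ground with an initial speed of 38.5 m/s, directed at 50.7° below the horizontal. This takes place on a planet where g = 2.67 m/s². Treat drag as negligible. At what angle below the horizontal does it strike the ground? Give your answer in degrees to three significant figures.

Horizontal component vₓ = 38.50 cos 50.7° = 24.39 m/s; vertical v_y0 = −29.79 m/s (downward).
With up positive and y = 0 at the ground: y(t) = 78.9 + (−29.79) t − 1.335 t². Setting y = 0 and taking the positive root: t = [−29.79 + √(29.79² + 2·2.67·78.9)] / 2.67 = (−29.79 + 36.18) / 2.67 = 2.392 s.
At impact: v_y = v_y0 − g t = −36.18 m/s; vₓ = 24.39 m/s.
Angle below horizontal: arctan(|v_y|/vₓ) = arctan(36.18/24.39) = 56.02°.

56.0°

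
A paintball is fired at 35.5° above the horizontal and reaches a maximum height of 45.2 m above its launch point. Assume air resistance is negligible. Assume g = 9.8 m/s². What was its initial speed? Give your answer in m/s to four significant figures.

At the peak v_y = 0, so v_y0 = √(2gH) = √(2 × 9.80 × 45.2) = 29.76 m/s.
v_y0 = v₀ sin θ ⇒ v₀ = 29.76 / sin 35.5° = 51.26 m/s.

51.26 m/s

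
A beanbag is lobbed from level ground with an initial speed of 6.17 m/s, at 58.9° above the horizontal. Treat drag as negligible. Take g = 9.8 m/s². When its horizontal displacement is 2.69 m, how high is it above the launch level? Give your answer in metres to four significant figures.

0.9684 m

Resolve: vₓ = 6.170 cos 58.9° = 3.187 m/s and v_y0 = 6.170 sin 58.9° = 5.283 m/s.
x = vₓ t ⇒ t = 2.69/3.187 = 0.8441 s.
Height: y = v_y0 t − ½ g t² = 5.283 × 0.8441 − 4.900 × 0.8441² = 4.459 − 3.491 = 0.9684 m.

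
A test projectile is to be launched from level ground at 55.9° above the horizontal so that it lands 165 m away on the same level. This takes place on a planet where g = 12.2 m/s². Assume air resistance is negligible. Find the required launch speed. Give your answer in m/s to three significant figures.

46.6 m/s

Level-ground range: R = v₀² sin(2θ)/g, so v₀ = √(gR / sin 2θ).
v₀ = √(12.2 × 165 / sin 111.8°) = √(2013 / 0.9285) = √2168.0 = 46.56 m/s.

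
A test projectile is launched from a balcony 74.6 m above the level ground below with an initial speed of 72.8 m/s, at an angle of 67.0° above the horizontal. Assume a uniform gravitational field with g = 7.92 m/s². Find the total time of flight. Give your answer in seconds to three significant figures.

Components: vₓ = 72.80 cos 67.0° = 28.45 m/s, v_y0 = 72.80 sin 67.0° = 67.01 m/s.
With up positive and y = 0 at the ground: y(t) = 74.6 + (67.01) t − 3.960 t². Setting y = 0 and taking the positive root: t = [67.01 + √(67.01² + 2·7.92·74.6)] / 7.92 = (67.01 + 75.32) / 7.92 = 17.97 s.

18.0 s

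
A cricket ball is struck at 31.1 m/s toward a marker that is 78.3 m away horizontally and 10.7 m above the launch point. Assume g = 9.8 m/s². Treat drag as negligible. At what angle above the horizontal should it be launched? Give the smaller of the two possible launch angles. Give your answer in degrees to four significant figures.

37.46°

Trajectory: y = x tanθ − g x² (1 + tan²θ)/(2v₀²). With x = 78.3, y = 10.7, v₀ = 31.1, g = 9.80:
31.06 tan²θ − 78.3 tanθ + (41.76) = 0.
tanθ = [78.3 ± √(78.3² − 4 × 31.06 × (41.76))] / (2 × 31.06) = (78.3 ± 30.70) / 62.12, giving tanθ = 0.7662 or 1.755.
θ = 37.46° or 60.32°; the smaller is 37.46°.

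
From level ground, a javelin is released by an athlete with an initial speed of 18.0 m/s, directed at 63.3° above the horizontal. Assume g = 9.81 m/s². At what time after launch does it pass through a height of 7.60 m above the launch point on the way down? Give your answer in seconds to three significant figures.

Horizontal component vₓ = 18.00 cos 63.3° = 8.088 m/s; vertical v_y0 = 18.00 sin 63.3° = 16.08 m/s.
Height y(t) = 16.08 t − 4.905 t² = 7.60 gives 4.905 t² − 16.08 t + 7.60 = 0.
t = [16.08 ± √(16.08² − 2·9.81·7.60)] / 9.81 = (16.08 ± 10.46) / 9.81, so t = 0.5726 s or t = 2.706 s.
The descending-branch root is 2.706 s.

2.71 s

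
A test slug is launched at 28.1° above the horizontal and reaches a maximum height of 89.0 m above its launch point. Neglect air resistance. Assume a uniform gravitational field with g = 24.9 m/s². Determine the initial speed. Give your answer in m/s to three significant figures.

At the peak v_y = 0, so v_y0 = √(2gH) = √(2 × 24.9 × 89.0) = 66.57 m/s.
v_y0 = v₀ sin θ ⇒ v₀ = 66.57 / sin 28.1° = 141.3 m/s.

141 m/s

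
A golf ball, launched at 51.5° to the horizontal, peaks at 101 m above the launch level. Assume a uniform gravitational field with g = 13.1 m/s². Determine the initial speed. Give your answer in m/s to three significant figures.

At the peak v_y = 0, so v_y0 = √(2gH) = √(2 × 13.1 × 101) = 51.44 m/s.
v_y0 = v₀ sin θ ⇒ v₀ = 51.44 / sin 51.5° = 65.73 m/s.

65.7 m/s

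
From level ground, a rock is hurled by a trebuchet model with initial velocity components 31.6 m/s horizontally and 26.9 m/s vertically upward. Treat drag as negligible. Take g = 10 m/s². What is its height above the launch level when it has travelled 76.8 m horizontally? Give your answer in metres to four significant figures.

35.84 m

x = vₓ t ⇒ t = 76.8/31.60 = 2.430 s.
Height: y = v_y0 t − ½ g t² = 26.90 × 2.430 − 5.000 × 2.430² = 65.38 − 29.53 = 35.84 m.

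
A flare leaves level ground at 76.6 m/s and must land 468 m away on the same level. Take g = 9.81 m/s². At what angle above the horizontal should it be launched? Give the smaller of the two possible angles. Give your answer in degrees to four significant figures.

25.74°

Level-ground range R = v₀² sin(2θ)/g ⇒ sin(2θ) = gR/v₀² = 9.81 × 468 / 76.6² = 0.7825.
2θ = 51.49° or 180° − 51.49° = 128.5°, so θ = 25.74° or 64.26°.
The smaller angle is 25.74°.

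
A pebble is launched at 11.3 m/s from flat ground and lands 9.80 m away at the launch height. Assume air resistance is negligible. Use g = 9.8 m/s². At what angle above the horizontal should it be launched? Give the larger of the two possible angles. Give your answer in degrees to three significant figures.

65.6°

From R = (v₀²/g) sin 2θ: sin 2θ = 9.80 × 9.80 / 127.69 = 0.7521.
2θ = 48.78° or 180° − 48.78° = 131.2°, so θ = 24.39° or 65.61°.
The larger angle is 65.61°.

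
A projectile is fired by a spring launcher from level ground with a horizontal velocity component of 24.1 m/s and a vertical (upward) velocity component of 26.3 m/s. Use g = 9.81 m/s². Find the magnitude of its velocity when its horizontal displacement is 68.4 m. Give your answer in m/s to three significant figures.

24.1 m/s

At x = 68.4 m, t = x/vₓ = 68.4/24.10 = 2.838 s.
Vertical velocity there: v_y = v_y0 − g t = 26.30 − 9.81 × 2.838 = −1.542 m/s.
Speed: √(vₓ² + v_y²) = √(24.10² + 1.542²) = 24.15 m/s.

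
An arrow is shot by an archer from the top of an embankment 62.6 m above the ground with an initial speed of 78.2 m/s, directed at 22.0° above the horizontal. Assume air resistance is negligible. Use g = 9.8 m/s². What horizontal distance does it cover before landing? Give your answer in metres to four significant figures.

554.6 m

Horizontal component vₓ = 78.20 cos 22.0° = 72.51 m/s; vertical v_y0 = 78.20 sin 22.0° = 29.29 m/s.
Vertical motion (up positive, ground at y = 0): 4.900 t² − (29.29) t − 62.6 = 0, so t = (29.29 + √(29.29² + 2·9.80·62.6)) / 9.80 = (29.29 + 45.66) / 9.80 = 7.649 s.
Horizontal distance: R = vₓ t = 72.51 × 7.649 = 554.6 m.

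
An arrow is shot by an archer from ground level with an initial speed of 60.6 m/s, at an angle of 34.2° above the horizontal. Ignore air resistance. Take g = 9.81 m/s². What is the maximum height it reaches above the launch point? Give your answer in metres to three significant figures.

59.1 m

Horizontal component vₓ = 60.60 cos 34.2° = 50.12 m/s; vertical v_y0 = 60.60 sin 34.2° = 34.06 m/s.
At the apex v_y = 0, so H = v_y0²/(2g) = 34.06²/19.62 = 59.14 m.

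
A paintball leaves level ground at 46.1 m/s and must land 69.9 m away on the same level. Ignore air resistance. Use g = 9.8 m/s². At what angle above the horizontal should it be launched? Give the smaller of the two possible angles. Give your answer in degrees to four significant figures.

From R = (v₀²/g) sin 2θ: sin 2θ = 9.80 × 69.9 / 2125.2 = 0.3223.
2θ = 18.80° or 180° − 18.80° = 161.2°, so θ = 9.402° or 80.60°.
The smaller angle is 9.402°.

9.402°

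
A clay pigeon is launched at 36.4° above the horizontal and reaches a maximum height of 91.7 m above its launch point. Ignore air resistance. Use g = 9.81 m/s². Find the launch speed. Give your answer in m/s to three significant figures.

71.5 m/s

At the peak v_y = 0, so v_y0 = √(2gH) = √(2 × 9.81 × 91.7) = 42.42 m/s.
v_y0 = v₀ sin θ ⇒ v₀ = 42.42 / sin 36.4° = 71.48 m/s.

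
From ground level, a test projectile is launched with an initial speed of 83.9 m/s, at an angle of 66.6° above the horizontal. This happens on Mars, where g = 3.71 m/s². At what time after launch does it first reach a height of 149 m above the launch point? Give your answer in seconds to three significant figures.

2.03 s

vₓ = 83.90 cos 66.6° = 33.32 m/s; v_y0 = 83.90 sin 66.6° = 77.00 m/s.
Height y(t) = 77.00 t − 1.855 t² = 149 gives 1.855 t² − 77.00 t + 149 = 0.
Quadratic formula: t = (77.00 ± √4823.4) / 3.71 = (77.00 ± 69.45) / 3.71 → t = 2.035 s or 39.47 s.
The first (ascending) time is 2.035 s.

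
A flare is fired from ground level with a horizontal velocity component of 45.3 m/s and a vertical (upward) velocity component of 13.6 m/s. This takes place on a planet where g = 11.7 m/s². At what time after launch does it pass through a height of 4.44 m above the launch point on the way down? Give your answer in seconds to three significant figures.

Height y(t) = 13.60 t − 5.850 t² = 4.44 gives 5.850 t² − 13.60 t + 4.44 = 0.
Quadratic formula: t = (13.60 ± √81.064) / 11.7 = (13.60 ± 9.004) / 11.7 → t = 0.3929 s or 1.932 s.
The descending-branch root is 1.932 s.

1.93 s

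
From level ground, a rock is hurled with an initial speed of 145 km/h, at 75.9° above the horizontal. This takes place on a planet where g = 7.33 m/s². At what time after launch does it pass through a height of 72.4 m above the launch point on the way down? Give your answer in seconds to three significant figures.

8.27 s

Convert: 145 km/h = 145/3.6 = 40.28 m/s.
Resolve: vₓ = 40.28 cos 75.9° = 9.812 m/s and v_y0 = 40.28 sin 75.9° = 39.06 m/s.
Set y = v_y0 t − ½ g t² = 72.4: 3.665 t² − 39.06 t + 72.4 = 0.
t = [39.06 ± √(39.06² − 2·7.33·72.4)] / 7.33 = (39.06 ± 21.56) / 7.33, so t = 2.389 s or t = 8.270 s.
The descending-branch root is 8.270 s.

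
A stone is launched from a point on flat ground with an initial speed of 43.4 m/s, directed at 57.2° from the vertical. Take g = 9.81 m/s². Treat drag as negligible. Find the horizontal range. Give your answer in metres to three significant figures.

175 m

Horizontal component vₓ = 43.40 sin 57.2° = 36.48 m/s; vertical v_y0 = 43.40 cos 57.2° = 23.51 m/s.
Flight time T = 2 v_y0 / g = 4.793 s.
Horizontal distance R = vₓ T = 36.48 × 4.793 = 174.9 m.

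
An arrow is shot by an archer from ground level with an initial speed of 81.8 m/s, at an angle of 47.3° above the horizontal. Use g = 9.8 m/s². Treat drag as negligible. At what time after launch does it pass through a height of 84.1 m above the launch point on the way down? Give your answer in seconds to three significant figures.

10.7 s

Components: vₓ = 81.80 cos 47.3° = 55.47 m/s, v_y0 = 81.80 sin 47.3° = 60.12 m/s.
Height y(t) = 60.12 t − 4.900 t² = 84.1 gives 4.900 t² − 60.12 t + 84.1 = 0.
t = [60.12 ± √(60.12² − 2·9.80·84.1)] / 9.80 = (60.12 ± 44.33) / 9.80, so t = 1.610 s or t = 10.66 s.
The descending-branch root is 10.66 s.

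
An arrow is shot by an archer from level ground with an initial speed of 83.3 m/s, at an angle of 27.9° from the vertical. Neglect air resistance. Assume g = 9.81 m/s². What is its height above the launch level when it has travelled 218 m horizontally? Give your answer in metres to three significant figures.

vₓ = 83.30 sin 27.9° = 38.98 m/s; v_y0 = 83.30 cos 27.9° = 73.62 m/s.
Time to reach x = 218 m: t = x/vₓ = 218/38.98 = 5.593 s.
Height: y = v_y0 t − ½ g t² = 73.62 × 5.593 − 4.905 × 5.593² = 411.7 − 153.4 = 258.3 m.

258 m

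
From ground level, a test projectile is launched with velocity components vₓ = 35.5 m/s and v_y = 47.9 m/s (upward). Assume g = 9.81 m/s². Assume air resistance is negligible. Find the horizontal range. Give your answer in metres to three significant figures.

Time aloft: T = 2 v_y0 / g = 2 × 47.90 / 9.81 = 9.766 s.
Horizontal distance R = vₓ T = 35.50 × 9.766 = 346.7 m.

347 m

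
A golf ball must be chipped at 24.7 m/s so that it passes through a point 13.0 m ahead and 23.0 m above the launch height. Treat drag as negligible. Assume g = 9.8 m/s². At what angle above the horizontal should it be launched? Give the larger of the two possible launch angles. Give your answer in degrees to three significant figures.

Trajectory: y = x tanθ − g x² (1 + tan²θ)/(2v₀²). With x = 13.0, y = 23.0, v₀ = 24.7, g = 9.80:
1.357 tan²θ − 13.0 tanθ + (24.36) = 0.
tanθ = [13.0 ± √(13.0² − 4 × 1.357 × (24.36))] / (2 × 1.357) = (13.0 ± 6.063) / 2.715, giving tanθ = 2.556 or 7.022.
θ = 68.63° or 81.90°; the larger is 81.90°.

81.9°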